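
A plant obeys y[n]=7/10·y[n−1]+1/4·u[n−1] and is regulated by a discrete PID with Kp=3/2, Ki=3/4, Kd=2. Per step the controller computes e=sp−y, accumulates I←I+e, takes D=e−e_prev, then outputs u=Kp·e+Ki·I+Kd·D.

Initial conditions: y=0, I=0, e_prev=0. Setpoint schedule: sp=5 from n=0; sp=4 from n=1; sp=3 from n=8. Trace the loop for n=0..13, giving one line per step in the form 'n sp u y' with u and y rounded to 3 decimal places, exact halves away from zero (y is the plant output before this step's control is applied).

(exact arithmetic carried between steps; '≈' marks a value shown rounded to 6 d.p. or computed from one; I and e_prev carry over from the previous line; the table rounds u and y to 3 d.p., halves away from zero)
n=0: y=0, sp=5, e=sp−y=5; I=5, D=e−e_prev=5; u=3/2·5+3/4·5+2·5=21.25; next y=7/10·0+1/4·21.25=5.3125
n=1: y=5.3125, sp=4, e=sp−y=-1.3125; I=3.6875, D=e−e_prev=-6.3125; u=3/2·(-1.3125)+3/4·3.6875+2·(-6.3125)=-11.828125; next y=7/10·5.3125+1/4·(-11.828125)≈0.761719
n=2: y≈0.761719, sp=4, e=sp−y≈3.238281; I≈6.925781, D=e−e_prev≈4.550781; u=3/2·3.238281+3/4·6.925781+2·4.550781≈19.153320; next y=7/10·0.761719+1/4·19.153320≈5.321533
n=3: y≈5.321533, sp=4, e=sp−y≈-1.321533; I≈5.604248, D=e−e_prev≈-4.559814; u=3/2·(-1.321533)+3/4·5.604248+2·(-4.559814)≈-6.898743; next y=7/10·5.321533+1/4·(-6.898743)≈2.000388
n=4: y≈2.000388, sp=4, e=sp−y≈1.999612; I≈7.603860, D=e−e_prev≈3.321146; u=3/2·1.999612+3/4·7.603860+2·3.321146≈15.344605; next y=7/10·2.000388+1/4·15.344605≈5.236423
n=5: y≈5.236423, sp=4, e=sp−y≈-1.236423; I≈6.367438, D=e−e_prev≈-3.236035; u=3/2·(-1.236423)+3/4·6.367438+2·(-3.236035)≈-3.551126; next y=7/10·5.236423+1/4·(-3.551126)≈2.777714
n=6: y≈2.777714, sp=4, e=sp−y≈1.222286; I≈7.589723, D=e−e_prev≈2.458708; u=3/2·1.222286+3/4·7.589723+2·2.458708≈12.443137; next y=7/10·2.777714+1/4·12.443137≈5.055184
n=7: y≈5.055184, sp=4, e=sp−y≈-1.055184; I≈6.534539, D=e−e_prev≈-2.277470; u=3/2·(-1.055184)+3/4·6.534539+2·(-2.277470)≈-1.236812; next y=7/10·5.055184+1/4·(-1.236812)≈3.229426
n=8: y≈3.229426, sp=3, e=sp−y≈-0.229426; I≈6.305113, D=e−e_prev≈0.825758; u=3/2·(-0.229426)+3/4·6.305113+2·0.825758≈6.036213; next y=7/10·3.229426+1/4·6.036213≈3.769651
n=9: y≈3.769651, sp=3, e=sp−y≈-0.769651; I≈5.535462, D=e−e_prev≈-0.540225; u=3/2·(-0.769651)+3/4·5.535462+2·(-0.540225)≈1.916669; next y=7/10·3.769651+1/4·1.916669≈3.117923
n=10: y≈3.117923, sp=3, e=sp−y≈-0.117923; I≈5.417539, D=e−e_prev≈0.651728; u=3/2·(-0.117923)+3/4·5.417539+2·0.651728≈5.189726; next y=7/10·3.117923+1/4·5.189726≈3.479978
n=11: y≈3.479978, sp=3, e=sp−y≈-0.479978; I≈4.937561, D=e−e_prev≈-0.362055; u=3/2·(-0.479978)+3/4·4.937561+2·(-0.362055)≈2.259095; next y=7/10·3.479978+1/4·2.259095≈3.000758
n=12: y≈3.000758, sp=3, e=sp−y≈-0.000758; I≈4.936803, D=e−e_prev≈0.479219; u=3/2·(-0.000758)+3/4·4.936803+2·0.479219≈4.659904; next y=7/10·3.000758+1/4·4.659904≈3.265507
n=13: y≈3.265507, sp=3, e=sp−y≈-0.265507; I≈4.671296, D=e−e_prev≈-0.264749; u=3/2·(-0.265507)+3/4·4.671296+2·(-0.264749)≈2.575715; next y=7/10·3.265507+1/4·2.575715≈2.929783

0 5 21.250 0.000
1 4 -11.828 5.313
2 4 19.153 0.762
3 4 -6.899 5.322
4 4 15.345 2.000
5 4 -3.551 5.236
6 4 12.443 2.778
7 4 -1.237 5.055
8 3 6.036 3.229
9 3 1.917 3.770
10 3 5.190 3.118
11 3 2.259 3.480
12 3 4.660 3.001
13 3 2.576 3.266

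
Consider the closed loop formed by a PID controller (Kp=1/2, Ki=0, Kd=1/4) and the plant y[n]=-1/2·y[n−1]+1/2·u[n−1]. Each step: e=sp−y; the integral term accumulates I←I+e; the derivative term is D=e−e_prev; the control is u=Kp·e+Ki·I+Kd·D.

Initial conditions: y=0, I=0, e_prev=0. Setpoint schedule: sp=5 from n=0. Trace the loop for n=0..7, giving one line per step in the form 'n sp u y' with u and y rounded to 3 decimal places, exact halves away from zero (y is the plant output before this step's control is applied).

0 5 3.750 0.000
1 5 1.094 1.875
2 5 3.262 -0.391
3 5 1.033 1.826
4 5 3.254 -0.397
5 5 1.032 1.825
6 5 3.254 -0.397
7 5 1.032 1.825

(exact arithmetic carried between steps; '≈' marks a value shown rounded to 6 d.p. or computed from one; I and e_prev carry over from the previous line; the table rounds u and y to 3 d.p., halves away from zero)
n=0: y=0, sp=5, e=sp−y=5; I=5, D=e−e_prev=5; u=1/2·5+0·5+1/4·5=3.75; next y=-1/2·0+1/2·3.75=1.875
n=1: y=1.875, sp=5, e=sp−y=3.125; I=8.125, D=e−e_prev=-1.875; u=1/2·3.125+0·8.125+1/4·(-1.875)=1.09375; next y=-1/2·1.875+1/2·1.09375=-0.390625
n=2: y=-0.390625, sp=5, e=sp−y=5.390625; I=13.515625, D=e−e_prev=2.265625; u=1/2·5.390625+0·13.515625+1/4·2.265625≈3.261719; next y=-1/2·(-0.390625)+1/2·3.261719≈1.826172
n=3: y≈1.826172, sp=5, e=sp−y≈3.173828; I≈16.689453, D=e−e_prev≈-2.216797; u=1/2·3.173828+0·16.689453+1/4·(-2.216797)≈1.032715; next y=-1/2·1.826172+1/2·1.032715≈-0.396729
n=4: y≈-0.396729, sp=5, e=sp−y≈5.396729; I≈22.086182, D=e−e_prev≈2.222900; u=1/2·5.396729+0·22.086182+1/4·2.222900≈3.254089; next y=-1/2·(-0.396729)+1/2·3.254089≈1.825409
n=5: y≈1.825409, sp=5, e=sp−y≈3.174591; I≈25.260773, D=e−e_prev≈-2.222137; u=1/2·3.174591+0·25.260773+1/4·(-2.222137)≈1.031761; next y=-1/2·1.825409+1/2·1.031761≈-0.396824
n=6: y≈-0.396824, sp=5, e=sp−y≈5.396824; I≈30.657597, D=e−e_prev≈2.222233; u=1/2·5.396824+0·30.657597+1/4·2.222233≈3.253970; next y=-1/2·(-0.396824)+1/2·3.253970≈1.825397
n=7: y≈1.825397, sp=5, e=sp−y≈3.174603; I≈33.832200, D=e−e_prev≈-2.222221; u=1/2·3.174603+0·33.832200+1/4·(-2.222221)≈1.031746; next y=-1/2·1.825397+1/2·1.031746≈-0.396825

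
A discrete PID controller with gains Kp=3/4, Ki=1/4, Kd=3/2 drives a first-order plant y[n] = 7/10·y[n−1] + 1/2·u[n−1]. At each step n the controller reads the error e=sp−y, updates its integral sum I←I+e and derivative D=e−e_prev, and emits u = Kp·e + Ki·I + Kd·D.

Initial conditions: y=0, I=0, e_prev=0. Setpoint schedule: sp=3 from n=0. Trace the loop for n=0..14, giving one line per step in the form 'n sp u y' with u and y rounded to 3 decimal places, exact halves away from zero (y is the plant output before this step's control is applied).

0 3 7.500 0.000
1 3 -5.625 3.750
2 3 9.656 -0.188
3 3 -7.664 4.697
4 3 12.341 -0.544
5 3 -10.469 5.790
6 3 15.763 -1.182
7 3 -14.239 7.054
8 3 20.191 -2.181
9 3 -19.242 8.568
10 3 25.969 -3.623
11 3 -25.841 10.448
12 3 33.542 -5.607
13 3 -34.521 12.846
14 3 43.482 -8.268

(exact arithmetic carried between steps; '≈' marks a value shown rounded to 6 d.p. or computed from one; I and e_prev carry over from the previous line; the table rounds u and y to 3 d.p., halves away from zero)
n=0: y=0, sp=3, e=sp−y=3; I=3, D=e−e_prev=3; u=3/4·3+1/4·3+3/2·3=7.5; next y=7/10·0+1/2·7.5=3.75
n=1: y=3.75, sp=3, e=sp−y=-0.75; I=2.25, D=e−e_prev=-3.75; u=3/4·(-0.75)+1/4·2.25+3/2·(-3.75)=-5.625; next y=7/10·3.75+1/2·(-5.625)=-0.1875
n=2: y=-0.1875, sp=3, e=sp−y=3.1875; I=5.4375, D=e−e_prev=3.9375; u=3/4·3.1875+1/4·5.4375+3/2·3.9375=9.65625; next y=7/10·(-0.1875)+1/2·9.65625=4.696875
n=3: y=4.696875, sp=3, e=sp−y=-1.696875; I=3.740625, D=e−e_prev=-4.884375; u=3/4·(-1.696875)+1/4·3.740625+3/2·(-4.884375)≈-7.664063; next y=7/10·4.696875+1/2·(-7.664063)≈-0.544219
n=4: y≈-0.544219, sp=3, e=sp−y≈3.544219; I≈7.284844, D=e−e_prev≈5.241094; u=3/4·3.544219+1/4·7.284844+3/2·5.241094≈12.341016; next y=7/10·(-0.544219)+1/2·12.341016≈5.789555
n=5: y≈5.789555, sp=3, e=sp−y≈-2.789555; I≈4.495289, D=e−e_prev≈-6.333773; u=3/4·(-2.789555)+1/4·4.495289+3/2·(-6.333773)≈-10.469004; next y=7/10·5.789555+1/2·(-10.469004)≈-1.181814
n=6: y≈-1.181814, sp=3, e=sp−y≈4.181814; I≈8.677103, D=e−e_prev≈6.971368; u=3/4·4.181814+1/4·8.677103+3/2·6.971368≈15.762688; next y=7/10·(-1.181814)+1/2·15.762688≈7.054075
n=7: y≈7.054075, sp=3, e=sp−y≈-4.054075; I≈4.623028, D=e−e_prev≈-8.235888; u=3/4·(-4.054075)+1/4·4.623028+3/2·(-8.235888)≈-14.238631; next y=7/10·7.054075+1/2·(-14.238631)≈-2.181463
n=8: y≈-2.181463, sp=3, e=sp−y≈5.181463; I≈9.804492, D=e−e_prev≈9.235538; u=3/4·5.181463+1/4·9.804492+3/2·9.235538≈20.190528; next y=7/10·(-2.181463)+1/2·20.190528≈8.568239
n=9: y≈8.568239, sp=3, e=sp−y≈-5.568239; I≈4.236252, D=e−e_prev≈-10.749703; u=3/4·(-5.568239)+1/4·4.236252+3/2·(-10.749703)≈-19.241671; next y=7/10·8.568239+1/2·(-19.241671)≈-3.623068
n=10: y≈-3.623068, sp=3, e=sp−y≈6.623068; I≈10.859320, D=e−e_prev≈12.191307; u=3/4·6.623068+1/4·10.859320+3/2·12.191307≈25.969092; next y=7/10·(-3.623068)+1/2·25.969092≈10.448398
n=11: y≈10.448398, sp=3, e=sp−y≈-7.448398; I≈3.410922, D=e−e_prev≈-14.071466; u=3/4·(-7.448398)+1/4·3.410922+3/2·(-14.071466)≈-25.840768; next y=7/10·10.448398+1/2·(-25.840768)≈-5.606505
n=12: y≈-5.606505, sp=3, e=sp−y≈8.606505; I≈12.017427, D=e−e_prev≈16.054903; u=3/4·8.606505+1/4·12.017427+3/2·16.054903≈33.541591; next y=7/10·(-5.606505)+1/2·33.541591≈12.846242
n=13: y≈12.846242, sp=3, e=sp−y≈-9.846242; I≈2.171185, D=e−e_prev≈-18.452747; u=3/4·(-9.846242)+1/4·2.171185+3/2·(-18.452747)≈-34.521005; next y=7/10·12.846242+1/2·(-34.521005)≈-8.268133
n=14: y≈-8.268133, sp=3, e=sp−y≈11.268133; I≈13.439318, D=e−e_prev≈21.114375; u=3/4·11.268133+1/4·13.439318+3/2·21.114375≈43.482492; next y=7/10·(-8.268133)+1/2·43.482492≈15.953553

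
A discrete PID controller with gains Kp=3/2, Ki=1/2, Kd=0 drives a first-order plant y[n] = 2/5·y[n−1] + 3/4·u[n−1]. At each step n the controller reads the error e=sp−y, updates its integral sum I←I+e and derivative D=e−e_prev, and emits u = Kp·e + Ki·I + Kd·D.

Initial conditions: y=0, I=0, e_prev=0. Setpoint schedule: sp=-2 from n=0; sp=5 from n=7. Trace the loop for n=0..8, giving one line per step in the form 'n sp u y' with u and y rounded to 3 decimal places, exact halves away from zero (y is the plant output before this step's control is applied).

0 -2 -4.000 0.000
1 -2 1.000 -3.000
2 -2 -3.600 -0.450
3 -2 0.485 -2.880
4 -2 -3.259 -0.788
5 -2 0.077 -2.759
6 -2 -2.970 -1.046
7 5 13.753 -2.646
8 5 -6.229 9.257

(exact arithmetic carried between steps; '≈' marks a value shown rounded to 6 d.p. or computed from one; I and e_prev carry over from the previous line; the table rounds u and y to 3 d.p., halves away from zero)
n=0: y=0, sp=-2, e=sp−y=-2; I=-2, D=e−e_prev=-2; u=3/2·(-2)+1/2·(-2)+0·(-2)=-4; next y=2/5·0+3/4·(-4)=-3
n=1: y=-3, sp=-2, e=sp−y=1; I=-1, D=e−e_prev=3; u=3/2·1+1/2·(-1)+0·3=1; next y=2/5·(-3)+3/4·1=-0.45
n=2: y=-0.45, sp=-2, e=sp−y=-1.55; I=-2.55, D=e−e_prev=-2.55; u=3/2·(-1.55)+1/2·(-2.55)+0·(-2.55)=-3.6; next y=2/5·(-0.45)+3/4·(-3.6)=-2.88
n=3: y=-2.88, sp=-2, e=sp−y=0.88; I=-1.67, D=e−e_prev=2.43; u=3/2·0.88+1/2·(-1.67)+0·2.43=0.485; next y=2/5·(-2.88)+3/4·0.485=-0.78825
n=4: y=-0.78825, sp=-2, e=sp−y=-1.21175; I=-2.88175, D=e−e_prev=-2.09175; u=3/2·(-1.21175)+1/2·(-2.88175)+0·(-2.09175)=-3.2585; next y=2/5·(-0.78825)+3/4·(-3.2585)=-2.759175
n=5: y=-2.759175, sp=-2, e=sp−y=0.759175; I=-2.122575, D=e−e_prev=1.970925; u=3/2·0.759175+1/2·(-2.122575)+0·1.970925=0.077475; next y=2/5·(-2.759175)+3/4·0.077475≈-1.045564
n=6: y≈-1.045564, sp=-2, e=sp−y≈-0.954436; I≈-3.077011, D=e−e_prev≈-1.713611; u=3/2·(-0.954436)+1/2·(-3.077011)+0·(-1.713611)≈-2.97016; next y=2/5·(-1.045564)+3/4·(-2.97016)≈-2.645846
n=7: y≈-2.645846, sp=5, e=sp−y≈7.645846; I≈4.568834, D=e−e_prev≈8.600282; u=3/2·7.645846+1/2·4.568834+0·8.600282≈13.753185; next y=2/5·(-2.645846)+3/4·13.753185≈9.256551
n=8: y≈9.256551, sp=5, e=sp−y≈-4.256551; I≈0.312283, D=e−e_prev≈-11.902396; u=3/2·(-4.256551)+1/2·0.312283+0·(-11.902396)≈-6.228685; next y=2/5·9.256551+3/4·(-6.228685)≈-0.968893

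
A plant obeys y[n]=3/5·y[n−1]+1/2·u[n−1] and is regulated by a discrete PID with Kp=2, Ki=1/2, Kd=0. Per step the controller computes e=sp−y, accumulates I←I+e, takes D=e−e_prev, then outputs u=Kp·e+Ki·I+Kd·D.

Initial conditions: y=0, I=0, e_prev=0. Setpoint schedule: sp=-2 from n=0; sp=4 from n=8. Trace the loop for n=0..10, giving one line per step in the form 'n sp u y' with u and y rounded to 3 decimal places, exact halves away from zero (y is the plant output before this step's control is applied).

0 -2 -5.000 0.000
1 -2 0.250 -2.500
2 -2 -2.313 -1.375
3 -2 -1.109 -1.981
4 -2 -1.713 -1.743
5 -2 -1.443 -1.903
6 -2 -1.591 -1.863
7 -2 -1.534 -1.913
8 4 13.427 -1.915
9 4 -2.314 5.564
10 4 5.361 2.182

(exact arithmetic carried between steps; '≈' marks a value shown rounded to 6 d.p. or computed from one; I and e_prev carry over from the previous line; the table rounds u and y to 3 d.p., halves away from zero)
n=0: y=0, sp=-2, e=sp−y=-2; I=-2, D=e−e_prev=-2; u=2·(-2)+1/2·(-2)+0·(-2)=-5; next y=3/5·0+1/2·(-5)=-2.5
n=1: y=-2.5, sp=-2, e=sp−y=0.5; I=-1.5, D=e−e_prev=2.5; u=2·0.5+1/2·(-1.5)+0·2.5=0.25; next y=3/5·(-2.5)+1/2·0.25=-1.375
n=2: y=-1.375, sp=-2, e=sp−y=-0.625; I=-2.125, D=e−e_prev=-1.125; u=2·(-0.625)+1/2·(-2.125)+0·(-1.125)=-2.3125; next y=3/5·(-1.375)+1/2·(-2.3125)=-1.98125
n=3: y=-1.98125, sp=-2, e=sp−y=-0.01875; I=-2.14375, D=e−e_prev=0.60625; u=2·(-0.01875)+1/2·(-2.14375)+0·0.60625=-1.109375; next y=3/5·(-1.98125)+1/2·(-1.109375)≈-1.743438
n=4: y≈-1.743438, sp=-2, e=sp−y≈-0.256563; I≈-2.400313, D=e−e_prev≈-0.237813; u=2·(-0.256563)+1/2·(-2.400313)+0·(-0.237813)≈-1.713281; next y=3/5·(-1.743438)+1/2·(-1.713281)≈-1.902703
n=5: y≈-1.902703, sp=-2, e=sp−y≈-0.097297; I≈-2.497609, D=e−e_prev≈0.159266; u=2·(-0.097297)+1/2·(-2.497609)+0·0.159266≈-1.443398; next y=3/5·(-1.902703)+1/2·(-1.443398)≈-1.863321
n=6: y≈-1.863321, sp=-2, e=sp−y≈-0.136679; I≈-2.634288, D=e−e_prev≈-0.039382; u=2·(-0.136679)+1/2·(-2.634288)+0·(-0.039382)≈-1.590502; next y=3/5·(-1.863321)+1/2·(-1.590502)≈-1.913244
n=7: y≈-1.913244, sp=-2, e=sp−y≈-0.086756; I≈-2.721045, D=e−e_prev≈0.049923; u=2·(-0.086756)+1/2·(-2.721045)+0·0.049923≈-1.534035; next y=3/5·(-1.913244)+1/2·(-1.534035)≈-1.914964
n=8: y≈-1.914964, sp=4, e=sp−y≈5.914964; I≈3.193919, D=e−e_prev≈6.001720; u=2·5.914964+1/2·3.193919+0·6.001720≈13.426887; next y=3/5·(-1.914964)+1/2·13.426887≈5.564465
n=9: y≈5.564465, sp=4, e=sp−y≈-1.564465; I≈1.629454, D=e−e_prev≈-7.479429; u=2·(-1.564465)+1/2·1.629454+0·(-7.479429)≈-2.314204; next y=3/5·5.564465+1/2·(-2.314204)≈2.181577
n=10: y≈2.181577, sp=4, e=sp−y≈1.818423; I≈3.447876, D=e−e_prev≈3.382888; u=2·1.818423+1/2·3.447876+0·3.382888≈5.360784; next y=3/5·2.181577+1/2·5.360784≈3.989338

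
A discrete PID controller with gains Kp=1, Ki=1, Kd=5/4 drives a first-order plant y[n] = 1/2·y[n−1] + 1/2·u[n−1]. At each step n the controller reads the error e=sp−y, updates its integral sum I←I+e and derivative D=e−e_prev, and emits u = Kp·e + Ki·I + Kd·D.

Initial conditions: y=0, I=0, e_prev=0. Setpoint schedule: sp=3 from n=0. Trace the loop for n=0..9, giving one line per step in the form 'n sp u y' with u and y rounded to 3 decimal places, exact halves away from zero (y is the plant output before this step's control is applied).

(exact arithmetic carried between steps; '≈' marks a value shown rounded to 6 d.p. or computed from one; I and e_prev carry over from the previous line; the table rounds u and y to 3 d.p., halves away from zero)
n=0: y=0, sp=3, e=sp−y=3; I=3, D=e−e_prev=3; u=1·3+1·3+5/4·3=9.75; next y=1/2·0+1/2·9.75=4.875
n=1: y=4.875, sp=3, e=sp−y=-1.875; I=1.125, D=e−e_prev=-4.875; u=1·(-1.875)+1·1.125+5/4·(-4.875)=-6.84375; next y=1/2·4.875+1/2·(-6.84375)=-0.984375
n=2: y=-0.984375, sp=3, e=sp−y=3.984375; I=5.109375, D=e−e_prev=5.859375; u=1·3.984375+1·5.109375+5/4·5.859375≈16.417969; next y=1/2·(-0.984375)+1/2·16.417969≈7.716797
n=3: y≈7.716797, sp=3, e=sp−y≈-4.716797; I≈0.392578, D=e−e_prev≈-8.701172; u=1·(-4.716797)+1·0.392578+5/4·(-8.701172)≈-15.200684; next y=1/2·7.716797+1/2·(-15.200684)≈-3.741943
n=4: y≈-3.741943, sp=3, e=sp−y≈6.741943; I≈7.134521, D=e−e_prev≈11.458740; u=1·6.741943+1·7.134521+5/4·11.458740≈28.199890; next y=1/2·(-3.741943)+1/2·28.199890≈12.228973
n=5: y≈12.228973, sp=3, e=sp−y≈-9.228973; I≈-2.094452, D=e−e_prev≈-15.970917; u=1·(-9.228973)+1·(-2.094452)+5/4·(-15.970917)≈-31.287071; next y=1/2·12.228973+1/2·(-31.287071)≈-9.529049
n=6: y≈-9.529049, sp=3, e=sp−y≈12.529049; I≈10.434597, D=e−e_prev≈21.758022; u=1·12.529049+1·10.434597+5/4·21.758022≈50.161174; next y=1/2·(-9.529049)+1/2·50.161174≈20.316062
n=7: y≈20.316062, sp=3, e=sp−y≈-17.316062; I≈-6.881465, D=e−e_prev≈-29.845111; u=1·(-17.316062)+1·(-6.881465)+5/4·(-29.845111)≈-61.503917; next y=1/2·20.316062+1/2·(-61.503917)≈-20.593927
n=8: y≈-20.593927, sp=3, e=sp−y≈23.593927; I≈16.712462, D=e−e_prev≈40.909990; u=1·23.593927+1·16.712462+5/4·40.909990≈91.443876; next y=1/2·(-20.593927)+1/2·91.443876≈35.424975
n=9: y≈35.424975, sp=3, e=sp−y≈-32.424975; I≈-15.712513, D=e−e_prev≈-56.018902; u=1·(-32.424975)+1·(-15.712513)+5/4·(-56.018902)≈-118.161115; next y=1/2·35.424975+1/2·(-118.161115)≈-41.368070

0 3 9.750 0.000
1 3 -6.844 4.875
2 3 16.418 -0.984
3 3 -15.201 7.717
4 3 28.200 -3.742
5 3 -31.287 12.229
6 3 50.161 -9.529
7 3 -61.504 20.316
8 3 91.444 -20.594
9 3 -118.161 35.425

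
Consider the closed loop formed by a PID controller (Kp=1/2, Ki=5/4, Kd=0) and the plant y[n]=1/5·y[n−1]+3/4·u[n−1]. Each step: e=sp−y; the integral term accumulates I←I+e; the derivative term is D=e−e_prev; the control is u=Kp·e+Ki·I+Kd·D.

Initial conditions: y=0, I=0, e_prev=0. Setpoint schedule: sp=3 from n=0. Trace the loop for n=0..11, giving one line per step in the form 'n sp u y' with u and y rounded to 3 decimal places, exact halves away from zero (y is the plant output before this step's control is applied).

0 3 5.250 0.000
1 3 2.109 3.938
2 3 3.681 2.370
3 3 2.955 3.235
4 3 3.312 2.863
5 3 3.145 3.057
6 3 3.226 2.970
7 3 3.187 3.013
8 3 3.206 2.993
9 3 3.197 3.003
10 3 3.201 2.998
11 3 3.199 3.001

(exact arithmetic carried between steps; '≈' marks a value shown rounded to 6 d.p. or computed from one; I and e_prev carry over from the previous line; the table rounds u and y to 3 d.p., halves away from zero)
n=0: y=0, sp=3, e=sp−y=3; I=3, D=e−e_prev=3; u=1/2·3+5/4·3+0·3=5.25; next y=1/5·0+3/4·5.25=3.9375
n=1: y=3.9375, sp=3, e=sp−y=-0.9375; I=2.0625, D=e−e_prev=-3.9375; u=1/2·(-0.9375)+5/4·2.0625+0·(-3.9375)=2.109375; next y=1/5·3.9375+3/4·2.109375≈2.369531
n=2: y≈2.369531, sp=3, e=sp−y≈0.630469; I≈2.692969, D=e−e_prev≈1.567969; u=1/2·0.630469+5/4·2.692969+0·1.567969≈3.681445; next y=1/5·2.369531+3/4·3.681445≈3.234990
n=3: y≈3.234990, sp=3, e=sp−y≈-0.234990; I≈2.457979, D=e−e_prev≈-0.865459; u=1/2·(-0.234990)+5/4·2.457979+0·(-0.865459)≈2.954978; next y=1/5·3.234990+3/4·2.954978≈2.863232
n=4: y≈2.863232, sp=3, e=sp−y≈0.136768; I≈2.594747, D=e−e_prev≈0.371759; u=1/2·0.136768+5/4·2.594747+0·0.371759≈3.311818; next y=1/5·2.863232+3/4·3.311818≈3.056510
n=5: y≈3.056510, sp=3, e=sp−y≈-0.056510; I≈2.538237, D=e−e_prev≈-0.193278; u=1/2·(-0.056510)+5/4·2.538237+0·(-0.193278)≈3.144542; next y=1/5·3.056510+3/4·3.144542≈2.969708
n=6: y≈2.969708, sp=3, e=sp−y≈0.030292; I≈2.568529, D=e−e_prev≈0.086802; u=1/2·0.030292+5/4·2.568529+0·0.086802≈3.225807; next y=1/5·2.969708+3/4·3.225807≈3.013297
n=7: y≈3.013297, sp=3, e=sp−y≈-0.013297; I≈2.555232, D=e−e_prev≈-0.043589; u=1/2·(-0.013297)+5/4·2.555232+0·(-0.043589)≈3.187391; next y=1/5·3.013297+3/4·3.187391≈2.993203
n=8: y≈2.993203, sp=3, e=sp−y≈0.006797; I≈2.562029, D=e−e_prev≈0.020094; u=1/2·0.006797+5/4·2.562029+0·0.020094≈3.205935; next y=1/5·2.993203+3/4·3.205935≈3.003092
n=9: y≈3.003092, sp=3, e=sp−y≈-0.003092; I≈2.558937, D=e−e_prev≈-0.009889; u=1/2·(-0.003092)+5/4·2.558937+0·(-0.009889)≈3.197126; next y=1/5·3.003092+3/4·3.197126≈2.998463
n=10: y≈2.998463, sp=3, e=sp−y≈0.001537; I≈2.560475, D=e−e_prev≈0.004629; u=1/2·0.001537+5/4·2.560475+0·0.004629≈3.201362; next y=1/5·2.998463+3/4·3.201362≈3.000714
n=11: y≈3.000714, sp=3, e=sp−y≈-0.000714; I≈2.559761, D=e−e_prev≈-0.002251; u=1/2·(-0.000714)+5/4·2.559761+0·(-0.002251)≈3.199344; next y=1/5·3.000714+3/4·3.199344≈2.999651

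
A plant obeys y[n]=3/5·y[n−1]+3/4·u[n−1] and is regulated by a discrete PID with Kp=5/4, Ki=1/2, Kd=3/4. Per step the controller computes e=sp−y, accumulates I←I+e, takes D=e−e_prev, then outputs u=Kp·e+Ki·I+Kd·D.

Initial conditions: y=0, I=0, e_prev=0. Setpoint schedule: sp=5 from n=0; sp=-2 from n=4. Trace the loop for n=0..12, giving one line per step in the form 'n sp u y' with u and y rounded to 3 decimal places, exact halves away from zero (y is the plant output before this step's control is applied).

0 5 12.500 0.000
1 5 -12.188 9.375
2 5 24.883 -3.516
3 5 -30.698 16.553
4 -2 35.189 -13.092
5 -2 -55.320 18.536
6 -2 80.394 -30.368
7 -2 -123.207 42.075
8 -2 182.175 -67.160
9 -2 -275.910 96.335
10 -2 411.211 -149.131
11 -2 -619.475 218.929
12 -2 926.550 -333.249

(exact arithmetic carried between steps; '≈' marks a value shown rounded to 6 d.p. or computed from one; I and e_prev carry over from the previous line; the table rounds u and y to 3 d.p., halves away from zero)
n=0: y=0, sp=5, e=sp−y=5; I=5, D=e−e_prev=5; u=5/4·5+1/2·5+3/4·5=12.5; next y=3/5·0+3/4·12.5=9.375
n=1: y=9.375, sp=5, e=sp−y=-4.375; I=0.625, D=e−e_prev=-9.375; u=5/4·(-4.375)+1/2·0.625+3/4·(-9.375)=-12.1875; next y=3/5·9.375+3/4·(-12.1875)=-3.515625
n=2: y=-3.515625, sp=5, e=sp−y=8.515625; I=9.140625, D=e−e_prev=12.890625; u=5/4·8.515625+1/2·9.140625+3/4·12.890625≈24.882813; next y=3/5·(-3.515625)+3/4·24.882813≈16.552734
n=3: y≈16.552734, sp=5, e=sp−y≈-11.552734; I≈-2.412109, D=e−e_prev≈-20.068359; u=5/4·(-11.552734)+1/2·(-2.412109)+3/4·(-20.068359)≈-30.698242; next y=3/5·16.552734+3/4·(-30.698242)≈-13.092041
n=4: y≈-13.092041, sp=-2, e=sp−y≈11.092041; I≈8.679932, D=e−e_prev≈22.644775; u=5/4·11.092041+1/2·8.679932+3/4·22.644775≈35.188599; next y=3/5·(-13.092041)+3/4·35.188599≈18.536224
n=5: y≈18.536224, sp=-2, e=sp−y≈-20.536224; I≈-11.856293, D=e−e_prev≈-31.628265; u=5/4·(-20.536224)+1/2·(-11.856293)+3/4·(-31.628265)≈-55.319626; next y=3/5·18.536224+3/4·(-55.319626)≈-30.367985
n=6: y≈-30.367985, sp=-2, e=sp−y≈28.367985; I≈16.511692, D=e−e_prev≈48.904209; u=5/4·28.367985+1/2·16.511692+3/4·48.904209≈80.393984; next y=3/5·(-30.367985)+3/4·80.393984≈42.074697
n=7: y≈42.074697, sp=-2, e=sp−y≈-44.074697; I≈-27.563005, D=e−e_prev≈-72.442682; u=5/4·(-44.074697)+1/2·(-27.563005)+3/4·(-72.442682)≈-123.206885; next y=3/5·42.074697+3/4·(-123.206885)≈-67.160346
n=8: y≈-67.160346, sp=-2, e=sp−y≈65.160346; I≈37.597341, D=e−e_prev≈109.235043; u=5/4·65.160346+1/2·37.597341+3/4·109.235043≈182.175384; next y=3/5·(-67.160346)+3/4·182.175384≈96.335331
n=9: y≈96.335331, sp=-2, e=sp−y≈-98.335331; I≈-60.737990, D=e−e_prev≈-163.495676; u=5/4·(-98.335331)+1/2·(-60.737990)+3/4·(-163.495676)≈-275.909916; next y=3/5·96.335331+3/4·(-275.909916)≈-149.131239
n=10: y≈-149.131239, sp=-2, e=sp−y≈147.131239; I≈86.393248, D=e−e_prev≈245.466569; u=5/4·147.131239+1/2·86.393248+3/4·245.466569≈411.210599; next y=3/5·(-149.131239)+3/4·411.210599≈218.929206
n=11: y≈218.929206, sp=-2, e=sp−y≈-220.929206; I≈-134.535958, D=e−e_prev≈-368.060445; u=5/4·(-220.929206)+1/2·(-134.535958)+3/4·(-368.060445)≈-619.474821; next y=3/5·218.929206+3/4·(-619.474821)≈-333.248592
n=12: y≈-333.248592, sp=-2, e=sp−y≈331.248592; I≈196.712634, D=e−e_prev≈552.177798; u=5/4·331.248592+1/2·196.712634+3/4·552.177798≈926.550405; next y=3/5·(-333.248592)+3/4·926.550405≈494.963649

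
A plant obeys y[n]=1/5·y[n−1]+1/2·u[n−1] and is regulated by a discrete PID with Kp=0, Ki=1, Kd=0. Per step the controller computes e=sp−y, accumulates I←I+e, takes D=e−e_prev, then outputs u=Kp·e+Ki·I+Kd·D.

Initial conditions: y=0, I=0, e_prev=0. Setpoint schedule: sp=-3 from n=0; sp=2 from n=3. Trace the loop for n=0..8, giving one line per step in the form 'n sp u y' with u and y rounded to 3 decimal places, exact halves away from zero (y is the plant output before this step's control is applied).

(exact arithmetic carried between steps; '≈' marks a value shown rounded to 6 d.p. or computed from one; I and e_prev carry over from the previous line; the table rounds u and y to 3 d.p., halves away from zero)
n=0: y=0, sp=-3, e=sp−y=-3; I=-3, D=e−e_prev=-3; u=0·(-3)+1·(-3)+0·(-3)=-3; next y=1/5·0+1/2·(-3)=-1.5
n=1: y=-1.5, sp=-3, e=sp−y=-1.5; I=-4.5, D=e−e_prev=1.5; u=0·(-1.5)+1·(-4.5)+0·1.5=-4.5; next y=1/5·(-1.5)+1/2·(-4.5)=-2.55
n=2: y=-2.55, sp=-3, e=sp−y=-0.45; I=-4.95, D=e−e_prev=1.05; u=0·(-0.45)+1·(-4.95)+0·1.05=-4.95; next y=1/5·(-2.55)+1/2·(-4.95)=-2.985
n=3: y=-2.985, sp=2, e=sp−y=4.985; I=0.035, D=e−e_prev=5.435; u=0·4.985+1·0.035+0·5.435=0.035; next y=1/5·(-2.985)+1/2·0.035=-0.5795
n=4: y=-0.5795, sp=2, e=sp−y=2.5795; I=2.6145, D=e−e_prev=-2.4055; u=0·2.5795+1·2.6145+0·(-2.4055)=2.6145; next y=1/5·(-0.5795)+1/2·2.6145=1.19135
n=5: y=1.19135, sp=2, e=sp−y=0.80865; I=3.42315, D=e−e_prev=-1.77085; u=0·0.80865+1·3.42315+0·(-1.77085)=3.42315; next y=1/5·1.19135+1/2·3.42315=1.949845
n=6: y=1.949845, sp=2, e=sp−y=0.050155; I=3.473305, D=e−e_prev=-0.758495; u=0·0.050155+1·3.473305+0·(-0.758495)=3.473305; next y=1/5·1.949845+1/2·3.473305≈2.126622
n=7: y≈2.126622, sp=2, e=sp−y≈-0.126622; I≈3.346684, D=e−e_prev≈-0.176777; u=0·(-0.126622)+1·3.346684+0·(-0.176777)≈3.346684; next y=1/5·2.126622+1/2·3.346684≈2.098666
n=8: y≈2.098666, sp=2, e=sp−y≈-0.098666; I≈3.248017, D=e−e_prev≈0.027955; u=0·(-0.098666)+1·3.248017+0·0.027955≈3.248017; next y=1/5·2.098666+1/2·3.248017≈2.043742

0 -3 -3.000 0.000
1 -3 -4.500 -1.500
2 -3 -4.950 -2.550
3 2 0.035 -2.985
4 2 2.615 -0.580
5 2 3.423 1.191
6 2 3.473 1.950
7 2 3.347 2.127
8 2 3.248 2.099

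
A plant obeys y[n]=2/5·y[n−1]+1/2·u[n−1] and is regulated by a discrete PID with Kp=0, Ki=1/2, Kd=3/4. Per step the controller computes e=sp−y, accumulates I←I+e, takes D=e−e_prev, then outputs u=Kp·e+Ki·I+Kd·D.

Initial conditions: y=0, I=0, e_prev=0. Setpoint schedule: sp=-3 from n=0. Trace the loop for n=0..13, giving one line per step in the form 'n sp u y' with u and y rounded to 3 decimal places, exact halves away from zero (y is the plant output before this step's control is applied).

0 -3 -3.750 0.000
1 -3 -0.656 -1.875
2 -3 -3.621 -1.078
3 -3 -2.530 -2.242
4 -3 -3.882 -2.162
5 -3 -3.436 -2.806
6 -3 -3.973 -2.840
7 -3 -3.726 -3.123
8 -3 -3.890 -3.112
9 -3 -3.729 -3.190
10 -3 -3.754 -3.140
11 -3 -3.656 -3.133
12 -3 -3.649 -3.081
13 -3 -3.600 -3.057

(exact arithmetic carried between steps; '≈' marks a value shown rounded to 6 d.p. or computed from one; I and e_prev carry over from the previous line; the table rounds u and y to 3 d.p., halves away from zero)
n=0: y=0, sp=-3, e=sp−y=-3; I=-3, D=e−e_prev=-3; u=0·(-3)+1/2·(-3)+3/4·(-3)=-3.75; next y=2/5·0+1/2·(-3.75)=-1.875
n=1: y=-1.875, sp=-3, e=sp−y=-1.125; I=-4.125, D=e−e_prev=1.875; u=0·(-1.125)+1/2·(-4.125)+3/4·1.875=-0.65625; next y=2/5·(-1.875)+1/2·(-0.65625)=-1.078125
n=2: y=-1.078125, sp=-3, e=sp−y=-1.921875; I=-6.046875, D=e−e_prev=-0.796875; u=0·(-1.921875)+1/2·(-6.046875)+3/4·(-0.796875)≈-3.621094; next y=2/5·(-1.078125)+1/2·(-3.621094)≈-2.241797
n=3: y≈-2.241797, sp=-3, e=sp−y≈-0.758203; I≈-6.805078, D=e−e_prev≈1.163672; u=0·(-0.758203)+1/2·(-6.805078)+3/4·1.163672≈-2.529785; next y=2/5·(-2.241797)+1/2·(-2.529785)≈-2.161611
n=4: y≈-2.161611, sp=-3, e=sp−y≈-0.838389; I≈-7.643467, D=e−e_prev≈-0.080186; u=0·(-0.838389)+1/2·(-7.643467)+3/4·(-0.080186)≈-3.881873; next y=2/5·(-2.161611)+1/2·(-3.881873)≈-2.805581
n=5: y≈-2.805581, sp=-3, e=sp−y≈-0.194419; I≈-7.837886, D=e−e_prev≈0.643969; u=0·(-0.194419)+1/2·(-7.837886)+3/4·0.643969≈-3.435966; next y=2/5·(-2.805581)+1/2·(-3.435966)≈-2.840215
n=6: y≈-2.840215, sp=-3, e=sp−y≈-0.159785; I≈-7.997671, D=e−e_prev≈0.034634; u=0·(-0.159785)+1/2·(-7.997671)+3/4·0.034634≈-3.972860; next y=2/5·(-2.840215)+1/2·(-3.972860)≈-3.122516
n=7: y≈-3.122516, sp=-3, e=sp−y≈0.122516; I≈-7.875155, D=e−e_prev≈0.282301; u=0·0.122516+1/2·(-7.875155)+3/4·0.282301≈-3.725852; next y=2/5·(-3.122516)+1/2·(-3.725852)≈-3.111932
n=8: y≈-3.111932, sp=-3, e=sp−y≈0.111932; I≈-7.763223, D=e−e_prev≈-0.010584; u=0·0.111932+1/2·(-7.763223)+3/4·(-0.010584)≈-3.889549; next y=2/5·(-3.111932)+1/2·(-3.889549)≈-3.189547
n=9: y≈-3.189547, sp=-3, e=sp−y≈0.189547; I≈-7.573675, D=e−e_prev≈0.077615; u=0·0.189547+1/2·(-7.573675)+3/4·0.077615≈-3.728626; next y=2/5·(-3.189547)+1/2·(-3.728626)≈-3.140132
n=10: y≈-3.140132, sp=-3, e=sp−y≈0.140132; I≈-7.433543, D=e−e_prev≈-0.049415; u=0·0.140132+1/2·(-7.433543)+3/4·(-0.049415)≈-3.753833; next y=2/5·(-3.140132)+1/2·(-3.753833)≈-3.132969
n=11: y≈-3.132969, sp=-3, e=sp−y≈0.132969; I≈-7.300574, D=e−e_prev≈-0.007163; u=0·0.132969+1/2·(-7.300574)+3/4·(-0.007163)≈-3.655659; next y=2/5·(-3.132969)+1/2·(-3.655659)≈-3.081017
n=12: y≈-3.081017, sp=-3, e=sp−y≈0.081017; I≈-7.219557, D=e−e_prev≈-0.051952; u=0·0.081017+1/2·(-7.219557)+3/4·(-0.051952)≈-3.648742; next y=2/5·(-3.081017)+1/2·(-3.648742)≈-3.056778
n=13: y≈-3.056778, sp=-3, e=sp−y≈0.056778; I≈-7.162778, D=e−e_prev≈-0.024239; u=0·0.056778+1/2·(-7.162778)+3/4·(-0.024239)≈-3.599569; next y=2/5·(-3.056778)+1/2·(-3.599569)≈-3.022496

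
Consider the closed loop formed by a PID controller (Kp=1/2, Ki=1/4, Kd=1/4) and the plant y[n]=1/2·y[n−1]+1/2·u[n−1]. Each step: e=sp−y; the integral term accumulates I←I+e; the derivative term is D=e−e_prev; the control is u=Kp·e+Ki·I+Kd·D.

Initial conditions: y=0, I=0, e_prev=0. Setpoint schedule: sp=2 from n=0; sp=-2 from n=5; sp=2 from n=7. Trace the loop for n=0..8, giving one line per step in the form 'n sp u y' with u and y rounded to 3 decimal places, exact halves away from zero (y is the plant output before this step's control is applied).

(exact arithmetic carried between steps; '≈' marks a value shown rounded to 6 d.p. or computed from one; I and e_prev carry over from the previous line; the table rounds u and y to 3 d.p., halves away from zero)
n=0: y=0, sp=2, e=sp−y=2; I=2, D=e−e_prev=2; u=1/2·2+1/4·2+1/4·2=2; next y=1/2·0+1/2·2=1
n=1: y=1, sp=2, e=sp−y=1; I=3, D=e−e_prev=-1; u=1/2·1+1/4·3+1/4·(-1)=1; next y=1/2·1+1/2·1=1
n=2: y=1, sp=2, e=sp−y=1; I=4, D=e−e_prev=0; u=1/2·1+1/4·4+1/4·0=1.5; next y=1/2·1+1/2·1.5=1.25
n=3: y=1.25, sp=2, e=sp−y=0.75; I=4.75, D=e−e_prev=-0.25; u=1/2·0.75+1/4·4.75+1/4·(-0.25)=1.5; next y=1/2·1.25+1/2·1.5=1.375
n=4: y=1.375, sp=2, e=sp−y=0.625; I=5.375, D=e−e_prev=-0.125; u=1/2·0.625+1/4·5.375+1/4·(-0.125)=1.625; next y=1/2·1.375+1/2·1.625=1.5
n=5: y=1.5, sp=-2, e=sp−y=-3.5; I=1.875, D=e−e_prev=-4.125; u=1/2·(-3.5)+1/4·1.875+1/4·(-4.125)=-2.3125; next y=1/2·1.5+1/2·(-2.3125)=-0.40625
n=6: y=-0.40625, sp=-2, e=sp−y=-1.59375; I=0.28125, D=e−e_prev=1.90625; u=1/2·(-1.59375)+1/4·0.28125+1/4·1.90625=-0.25; next y=1/2·(-0.40625)+1/2·(-0.25)=-0.328125
n=7: y=-0.328125, sp=2, e=sp−y=2.328125; I=2.609375, D=e−e_prev=3.921875; u=1/2·2.328125+1/4·2.609375+1/4·3.921875=2.796875; next y=1/2·(-0.328125)+1/2·2.796875=1.234375
n=8: y=1.234375, sp=2, e=sp−y=0.765625; I=3.375, D=e−e_prev=-1.5625; u=1/2·0.765625+1/4·3.375+1/4·(-1.5625)≈0.835938; next y=1/2·1.234375+1/2·0.835938≈1.035156

0 2 2.000 0.000
1 2 1.000 1.000
2 2 1.500 1.000
3 2 1.500 1.250
4 2 1.625 1.375
5 -2 -2.313 1.500
6 -2 -0.250 -0.406
7 2 2.797 -0.328
8 2 0.836 1.234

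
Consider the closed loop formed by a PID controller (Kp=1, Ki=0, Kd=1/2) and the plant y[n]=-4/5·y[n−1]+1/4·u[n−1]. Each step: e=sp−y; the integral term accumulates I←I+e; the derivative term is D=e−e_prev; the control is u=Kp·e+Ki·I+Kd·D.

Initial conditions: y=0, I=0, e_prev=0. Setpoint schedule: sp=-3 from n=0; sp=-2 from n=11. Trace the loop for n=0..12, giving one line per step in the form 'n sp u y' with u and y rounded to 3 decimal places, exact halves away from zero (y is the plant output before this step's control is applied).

0 -3 -4.500 0.000
1 -3 -1.313 -1.125
2 -3 -4.420 0.572
3 -3 -0.370 -1.563
4 -3 -5.518 1.158
5 -3 1.037 -2.305
6 -3 -7.308 2.104
7 -3 3.317 -3.510
8 -3 -10.210 3.637
9 -3 7.012 -5.462
10 -3 -14.915 6.123
11 -2 14.502 -8.627
12 -2 -22.104 10.527

(exact arithmetic carried between steps; '≈' marks a value shown rounded to 6 d.p. or computed from one; I and e_prev carry over from the previous line; the table rounds u and y to 3 d.p., halves away from zero)
n=0: y=0, sp=-3, e=sp−y=-3; I=-3, D=e−e_prev=-3; u=1·(-3)+0·(-3)+1/2·(-3)=-4.5; next y=-4/5·0+1/4·(-4.5)=-1.125
n=1: y=-1.125, sp=-3, e=sp−y=-1.875; I=-4.875, D=e−e_prev=1.125; u=1·(-1.875)+0·(-4.875)+1/2·1.125=-1.3125; next y=-4/5·(-1.125)+1/4·(-1.3125)=0.571875
n=2: y=0.571875, sp=-3, e=sp−y=-3.571875; I=-8.446875, D=e−e_prev=-1.696875; u=1·(-3.571875)+0·(-8.446875)+1/2·(-1.696875)≈-4.420313; next y=-4/5·0.571875+1/4·(-4.420313)≈-1.562578
n=3: y≈-1.562578, sp=-3, e=sp−y≈-1.437422; I≈-9.884297, D=e−e_prev≈2.134453; u=1·(-1.437422)+0·(-9.884297)+1/2·2.134453≈-0.370195; next y=-4/5·(-1.562578)+1/4·(-0.370195)≈1.157514
n=4: y≈1.157514, sp=-3, e=sp−y≈-4.157514; I≈-14.041811, D=e−e_prev≈-2.720092; u=1·(-4.157514)+0·(-14.041811)+1/2·(-2.720092)≈-5.517560; next y=-4/5·1.157514+1/4·(-5.517560)≈-2.305401
n=5: y≈-2.305401, sp=-3, e=sp−y≈-0.694599; I≈-14.736410, D=e−e_prev≈3.462915; u=1·(-0.694599)+0·(-14.736410)+1/2·3.462915≈1.036858; next y=-4/5·(-2.305401)+1/4·1.036858≈2.103535
n=6: y≈2.103535, sp=-3, e=sp−y≈-5.103535; I≈-19.839945, D=e−e_prev≈-4.408936; u=1·(-5.103535)+0·(-19.839945)+1/2·(-4.408936)≈-7.308003; next y=-4/5·2.103535+1/4·(-7.308003)≈-3.509829
n=7: y≈-3.509829, sp=-3, e=sp−y≈0.509829; I≈-19.330116, D=e−e_prev≈5.613364; u=1·0.509829+0·(-19.330116)+1/2·5.613364≈3.316511; next y=-4/5·(-3.509829)+1/4·3.316511≈3.636991
n=8: y≈3.636991, sp=-3, e=sp−y≈-6.636991; I≈-25.967107, D=e−e_prev≈-7.146820; u=1·(-6.636991)+0·(-25.967107)+1/2·(-7.146820)≈-10.210401; next y=-4/5·3.636991+1/4·(-10.210401)≈-5.462193
n=9: y≈-5.462193, sp=-3, e=sp−y≈2.462193; I≈-23.504914, D=e−e_prev≈9.099184; u=1·2.462193+0·(-23.504914)+1/2·9.099184≈7.011785; next y=-4/5·(-5.462193)+1/4·7.011785≈6.122701
n=10: y≈6.122701, sp=-3, e=sp−y≈-9.122701; I≈-32.627614, D=e−e_prev≈-11.584893; u=1·(-9.122701)+0·(-32.627614)+1/2·(-11.584893)≈-14.915147; next y=-4/5·6.122701+1/4·(-14.915147)≈-8.626947
n=11: y≈-8.626947, sp=-2, e=sp−y≈6.626947; I≈-26.000667, D=e−e_prev≈15.749648; u=1·6.626947+0·(-26.000667)+1/2·15.749648≈14.501771; next y=-4/5·(-8.626947)+1/4·14.501771≈10.527001
n=12: y≈10.527001, sp=-2, e=sp−y≈-12.527001; I≈-38.527668, D=e−e_prev≈-19.153948; u=1·(-12.527001)+0·(-38.527668)+1/2·(-19.153948)≈-22.103975; next y=-4/5·10.527001+1/4·(-22.103975)≈-13.947594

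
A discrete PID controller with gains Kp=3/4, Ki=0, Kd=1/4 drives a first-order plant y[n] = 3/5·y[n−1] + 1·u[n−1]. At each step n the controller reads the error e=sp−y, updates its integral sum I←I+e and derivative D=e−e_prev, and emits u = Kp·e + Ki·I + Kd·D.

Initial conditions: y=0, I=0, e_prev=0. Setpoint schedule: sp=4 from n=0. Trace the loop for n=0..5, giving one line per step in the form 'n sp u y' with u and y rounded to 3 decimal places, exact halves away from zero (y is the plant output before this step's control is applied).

(exact arithmetic carried between steps; '≈' marks a value shown rounded to 6 d.p. or computed from one; I and e_prev carry over from the previous line; the table rounds u and y to 3 d.p., halves away from zero)
n=0: y=0, sp=4, e=sp−y=4; I=4, D=e−e_prev=4; u=3/4·4+0·4+1/4·4=4; next y=3/5·0+1·4=4
n=1: y=4, sp=4, e=sp−y=0; I=4, D=e−e_prev=-4; u=3/4·0+0·4+1/4·(-4)=-1; next y=3/5·4+1·(-1)=1.4
n=2: y=1.4, sp=4, e=sp−y=2.6; I=6.6, D=e−e_prev=2.6; u=3/4·2.6+0·6.6+1/4·2.6=2.6; next y=3/5·1.4+1·2.6=3.44
n=3: y=3.44, sp=4, e=sp−y=0.56; I=7.16, D=e−e_prev=-2.04; u=3/4·0.56+0·7.16+1/4·(-2.04)=-0.09; next y=3/5·3.44+1·(-0.09)=1.974
n=4: y=1.974, sp=4, e=sp−y=2.026; I=9.186, D=e−e_prev=1.466; u=3/4·2.026+0·9.186+1/4·1.466=1.886; next y=3/5·1.974+1·1.886=3.0704
n=5: y=3.0704, sp=4, e=sp−y=0.9296; I=10.1156, D=e−e_prev=-1.0964; u=3/4·0.9296+0·10.1156+1/4·(-1.0964)=0.4231; next y=3/5·3.0704+1·0.4231=2.26534

0 4 4.000 0.000
1 4 -1.000 4.000
2 4 2.600 1.400
3 4 -0.090 3.440
4 4 1.886 1.974
5 4 0.423 3.070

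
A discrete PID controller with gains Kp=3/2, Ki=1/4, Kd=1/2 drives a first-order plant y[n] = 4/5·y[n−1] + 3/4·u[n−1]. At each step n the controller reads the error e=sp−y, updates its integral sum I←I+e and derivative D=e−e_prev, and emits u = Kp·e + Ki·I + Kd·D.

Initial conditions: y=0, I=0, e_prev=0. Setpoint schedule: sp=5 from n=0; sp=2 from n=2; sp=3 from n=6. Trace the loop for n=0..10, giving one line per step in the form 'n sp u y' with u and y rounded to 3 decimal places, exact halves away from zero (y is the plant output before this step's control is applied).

0 5 11.250 0.000
1 5 -8.984 8.438
2 2 6.583 0.012
3 2 -6.736 4.947
4 2 8.588 -1.095
5 2 -8.644 5.565
6 3 13.136 -2.031
7 3 -12.985 8.227
8 3 16.452 -3.157
9 3 -16.884 9.813
10 3 20.806 -4.813

(exact arithmetic carried between steps; '≈' marks a value shown rounded to 6 d.p. or computed from one; I and e_prev carry over from the previous line; the table rounds u and y to 3 d.p., halves away from zero)
n=0: y=0, sp=5, e=sp−y=5; I=5, D=e−e_prev=5; u=3/2·5+1/4·5+1/2·5=11.25; next y=4/5·0+3/4·11.25=8.4375
n=1: y=8.4375, sp=5, e=sp−y=-3.4375; I=1.5625, D=e−e_prev=-8.4375; u=3/2·(-3.4375)+1/4·1.5625+1/2·(-8.4375)=-8.984375; next y=4/5·8.4375+3/4·(-8.984375)≈0.011719
n=2: y≈0.011719, sp=2, e=sp−y≈1.988281; I≈3.550781, D=e−e_prev≈5.425781; u=3/2·1.988281+1/4·3.550781+1/2·5.425781≈6.583008; next y=4/5·0.011719+3/4·6.583008≈4.946631
n=3: y≈4.946631, sp=2, e=sp−y≈-2.946631; I≈0.604150, D=e−e_prev≈-4.934912; u=3/2·(-2.946631)+1/4·0.604150+1/2·(-4.934912)≈-6.736365; next y=4/5·4.946631+3/4·(-6.736365)≈-1.094969
n=4: y≈-1.094969, sp=2, e=sp−y≈3.094969; I≈3.699119, D=e−e_prev≈6.041600; u=3/2·3.094969+1/4·3.699119+1/2·6.041600≈8.588033; next y=4/5·(-1.094969)+3/4·8.588033≈5.565050
n=5: y≈5.565050, sp=2, e=sp−y≈-3.565050; I≈0.134070, D=e−e_prev≈-6.660019; u=3/2·(-3.565050)+1/4·0.134070+1/2·(-6.660019)≈-8.644066; next y=4/5·5.565050+3/4·(-8.644066)≈-2.031010
n=6: y≈-2.031010, sp=3, e=sp−y≈5.031010; I≈5.165080, D=e−e_prev≈8.596060; u=3/2·5.031010+1/4·5.165080+1/2·8.596060≈13.135815; next y=4/5·(-2.031010)+3/4·13.135815≈8.227053
n=7: y≈8.227053, sp=3, e=sp−y≈-5.227053; I≈-0.061973, D=e−e_prev≈-10.258063; u=3/2·(-5.227053)+1/4·(-0.061973)+1/2·(-10.258063)≈-12.985105; next y=4/5·8.227053+3/4·(-12.985105)≈-3.157186
n=8: y≈-3.157186, sp=3, e=sp−y≈6.157186; I≈6.095212, D=e−e_prev≈11.384239; u=3/2·6.157186+1/4·6.095212+1/2·11.384239≈16.451702; next y=4/5·(-3.157186)+3/4·16.451702≈9.813027
n=9: y≈9.813027, sp=3, e=sp−y≈-6.813027; I≈-0.717815, D=e−e_prev≈-12.970213; u=3/2·(-6.813027)+1/4·(-0.717815)+1/2·(-12.970213)≈-16.884101; next y=4/5·9.813027+3/4·(-16.884101)≈-4.812654
n=10: y≈-4.812654, sp=3, e=sp−y≈7.812654; I≈7.094839, D=e−e_prev≈14.625682; u=3/2·7.812654+1/4·7.094839+1/2·14.625682≈20.805532; next y=4/5·(-4.812654)+3/4·20.805532≈11.754026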